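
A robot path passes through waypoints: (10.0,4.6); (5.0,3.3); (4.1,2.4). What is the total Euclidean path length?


Segment lengths:
  seg1 = sqrt((-5.0)^2 + (-1.3)^2) = 5.1662
  seg2 = sqrt((-0.9)^2 + (-0.9)^2) = 1.2728
Total = 6.439


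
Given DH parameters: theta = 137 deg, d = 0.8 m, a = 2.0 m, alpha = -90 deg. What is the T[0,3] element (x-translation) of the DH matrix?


T[0,3] = a * cos(theta)
= 2.0 * cos(137 deg)
= 2.0 * -0.7314
= -1.4627


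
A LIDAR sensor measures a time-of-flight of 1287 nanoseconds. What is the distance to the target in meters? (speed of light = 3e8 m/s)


tof = 1287 ns = 1.287e-06 s
dist = c * tof / 2
= 3e8 * 1.287e-06 / 2
= 193.05 m


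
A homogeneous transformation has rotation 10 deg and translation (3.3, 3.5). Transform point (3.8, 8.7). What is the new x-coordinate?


x' = cos(theta)*px - sin(theta)*py + tx
= 0.9848*3.8 - 0.1736*8.7 + 3.3
= 5.5315


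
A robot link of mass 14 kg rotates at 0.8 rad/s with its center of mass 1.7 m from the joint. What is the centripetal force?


F = m * omega^2 * r
= 14 * 0.8^2 * 1.7
= 14 * 0.64 * 1.7
= 15.232 N


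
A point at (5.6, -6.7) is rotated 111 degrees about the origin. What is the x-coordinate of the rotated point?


x' = x*cos(theta) - y*sin(theta)
cos(111 deg) = -0.3584, sin(111 deg) = 0.9336
x' = 5.6 * -0.3584 - -6.7 * 0.9336
= -2.0069 - -6.255
= 4.2481


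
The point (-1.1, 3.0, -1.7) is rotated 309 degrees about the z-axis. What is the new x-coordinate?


Rotation about z-axis: x' = x*cos(theta) - y*sin(theta)
= -1.1 * 0.6293 - 3.0 * -0.7771
= 1.6392


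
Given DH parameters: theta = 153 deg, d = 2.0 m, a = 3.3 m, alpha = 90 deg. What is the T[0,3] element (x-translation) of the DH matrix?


T[0,3] = a * cos(theta)
= 3.3 * cos(153 deg)
= 3.3 * -0.891
= -2.9403


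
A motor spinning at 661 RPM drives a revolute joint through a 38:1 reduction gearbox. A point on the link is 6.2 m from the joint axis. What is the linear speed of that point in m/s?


omega_motor = 661 * 2*pi/60 = 69.2198 rad/s
omega_joint = omega_motor / 38 = 1.8216 rad/s
v = omega_joint * r = 1.8216 * 6.2
= 11.2938 m/s


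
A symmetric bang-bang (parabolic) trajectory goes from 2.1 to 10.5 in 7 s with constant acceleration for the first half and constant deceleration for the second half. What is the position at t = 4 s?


Symmetric rest-to-rest: each phase covers (pf-p0)/2 in time T/2. 0.5*a*(T/2)^2 = (pf-p0)/2 => a = 4*(pf-p0)/T^2
a = 4*(10.5-2.1)/7^2 = 0.6857
t = 4 is in the deceleration phase (t > T/2).
p = pf - 0.5*a*(T-t)^2 = 10.5 - 0.5*0.6857*3^2
= 7.4143


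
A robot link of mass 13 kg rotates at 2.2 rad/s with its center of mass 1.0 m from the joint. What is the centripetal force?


F = m * omega^2 * r
= 13 * 2.2^2 * 1.0
= 13 * 4.84 * 1.0
= 62.92 N


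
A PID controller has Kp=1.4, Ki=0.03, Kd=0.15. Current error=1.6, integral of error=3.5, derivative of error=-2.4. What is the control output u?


u = Kp*e + Ki*int(e) + Kd*de/dt
= 1.4*1.6 + 0.03*3.5 + 0.15*(-2.4)
= 2.24 + 0.105 + -0.36
= 1.985


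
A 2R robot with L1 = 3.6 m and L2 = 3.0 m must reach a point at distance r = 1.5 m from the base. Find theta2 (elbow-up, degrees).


cos(theta2) = (r^2 - L1^2 - L2^2) / (2*L1*L2)
cos(theta2) = (2.25 - 12.96 - 9.0) / 21.6
cos(theta2) = -0.9125
theta2 = 155.8532 degrees


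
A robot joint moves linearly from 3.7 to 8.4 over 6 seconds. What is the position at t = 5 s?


s = t/T = 5/6 = 0.8333
p(t) = p0 + (pf-p0)*s
= 3.7 + (8.4 - 3.7) * 0.8333
= 7.6167


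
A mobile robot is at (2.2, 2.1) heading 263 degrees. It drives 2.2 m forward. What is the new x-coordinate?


x_new = x0 + d*cos(theta)
= 2.2 + 2.2*cos(263)
= 2.2 + -0.2681
= 1.9319


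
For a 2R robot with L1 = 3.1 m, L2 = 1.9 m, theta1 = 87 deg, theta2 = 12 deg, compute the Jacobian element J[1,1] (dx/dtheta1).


J[1,1] = -L1*sin(t1) - L2*sin(t1+t2)
= -3.1*sin(87) - 1.9*sin(99)
= -4.9724


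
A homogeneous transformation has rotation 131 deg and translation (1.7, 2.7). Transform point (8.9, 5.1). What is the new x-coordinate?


x' = cos(theta)*px - sin(theta)*py + tx
= -0.6561*8.9 - 0.7547*5.1 + 1.7
= -7.9879


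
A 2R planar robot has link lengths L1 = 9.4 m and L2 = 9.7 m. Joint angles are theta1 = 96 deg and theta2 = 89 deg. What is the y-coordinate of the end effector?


Convert angles to radians: theta1 = 1.6755, theta2 = 1.5533
y = L1*sin(theta1) + L2*sin(theta1+theta2)
y = 9.3485 + -0.8454
y = 8.5031


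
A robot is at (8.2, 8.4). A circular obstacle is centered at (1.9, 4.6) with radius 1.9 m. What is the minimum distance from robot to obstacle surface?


center_dist = sqrt((8.2-1.9)^2 + (8.4-4.6)^2)
= sqrt(39.69 + 14.44)
= 7.3573
min_dist = center_dist - radius = 7.3573 - 1.9 = 5.4573 m


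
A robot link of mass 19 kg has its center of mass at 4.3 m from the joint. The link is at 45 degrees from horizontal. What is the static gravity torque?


tau = m*g*L*cos(angle)
= 19 * 9.81 * 4.3 * cos(45 deg)
= 19 * 9.81 * 4.3 * 0.7071
= 566.7298 Nm


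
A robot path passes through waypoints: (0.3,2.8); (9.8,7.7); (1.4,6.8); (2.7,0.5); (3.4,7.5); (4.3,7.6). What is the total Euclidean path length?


Segment lengths:
  seg1 = sqrt((9.5)^2 + (4.9)^2) = 10.6892
  seg2 = sqrt((-8.4)^2 + (-0.9)^2) = 8.4481
  seg3 = sqrt((1.3)^2 + (-6.3)^2) = 6.4327
  seg4 = sqrt((0.7)^2 + (7.0)^2) = 7.0349
  seg5 = sqrt((0.9)^2 + (0.1)^2) = 0.9055
Total = 33.5105


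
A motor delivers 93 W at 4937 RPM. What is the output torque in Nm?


omega = 4937 * 2*pi/60 = 517.0014 rad/s
tau = P / omega = 93 / 517.0014
= 0.1799 Nm


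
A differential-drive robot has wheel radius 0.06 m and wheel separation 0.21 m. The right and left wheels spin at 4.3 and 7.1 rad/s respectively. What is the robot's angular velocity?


vR = r*wR = 0.06*4.3 = 0.258 m/s
vL = r*wL = 0.06*7.1 = 0.426 m/s
v = (vR+vL)/2 = 0.342 m/s
omega = (vR-vL)/L = -0.8 rad/s
angular velocity = -0.8 rad/s


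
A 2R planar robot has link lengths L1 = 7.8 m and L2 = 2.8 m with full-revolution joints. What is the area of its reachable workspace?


r_max = L1 + L2 = 10.6 m
r_min = |L1 - L2| = 5.0 m
Area = pi*(r_max^2 - r_min^2)
= pi*(112.36 - 25.0)
= pi * 87.36
= 274.4495 m^2


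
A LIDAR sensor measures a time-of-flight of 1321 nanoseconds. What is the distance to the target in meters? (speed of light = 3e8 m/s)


tof = 1321 ns = 1.321e-06 s
dist = c * tof / 2
= 3e8 * 1.321e-06 / 2
= 198.15 m


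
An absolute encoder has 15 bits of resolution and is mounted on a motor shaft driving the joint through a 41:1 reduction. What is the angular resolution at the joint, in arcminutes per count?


counts = 2^15 = 32768
effective counts at joint = 32768 * 41 = 1343488
resolution = 360*60 / 1343488
= 0.0161 arcmin/count


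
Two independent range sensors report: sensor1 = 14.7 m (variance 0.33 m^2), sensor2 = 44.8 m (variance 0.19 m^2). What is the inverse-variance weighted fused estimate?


w1 = (1/var1) / (1/var1 + 1/var2)
   = 3.0303 / (3.0303 + 5.2632) = 0.3654
w2 = 1 - w1 = 0.6346
fused = w1*s1 + w2*s2 = 5.3712 + 28.4308
= 33.8019 m


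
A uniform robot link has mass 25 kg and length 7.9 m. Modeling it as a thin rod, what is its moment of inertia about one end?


I = (1/3) * m * L^2
= (1/3) * 25 * 7.9^2
= 0.333333 * 25 * 62.41
= 520.0833 kg*m^2


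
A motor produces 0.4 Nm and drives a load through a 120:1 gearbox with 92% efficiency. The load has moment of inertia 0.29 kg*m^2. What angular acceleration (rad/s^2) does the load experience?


tau_out = tau_motor * N * eta
= 0.4 * 120 * 0.92 = 44.16 Nm
alpha = tau_out / I = 44.16 / 0.29
= 152.2759 rad/s^2


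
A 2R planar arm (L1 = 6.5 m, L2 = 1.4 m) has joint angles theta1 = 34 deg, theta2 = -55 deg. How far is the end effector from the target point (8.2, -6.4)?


End effector via forward kinematics:
x = L1*cos(t1) + L2*cos(t1+t2) = 6.6958
y = L1*sin(t1) + L2*sin(t1+t2) = 3.133
Distance to target:
d = sqrt((8.2 - 6.6958)^2 + (-6.4 - 3.133)^2)
= sqrt(2.2627 + 90.8788)
= 9.651 m


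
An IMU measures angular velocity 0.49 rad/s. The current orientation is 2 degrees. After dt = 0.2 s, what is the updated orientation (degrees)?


delta_theta = w * dt = 0.49 * 0.2 = 0.098 rad
= 5.615 deg
theta_new = 2 + 5.615 = 7.615 deg


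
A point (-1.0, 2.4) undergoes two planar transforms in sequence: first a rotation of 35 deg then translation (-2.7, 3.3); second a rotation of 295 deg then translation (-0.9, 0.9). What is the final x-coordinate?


After transform 1:
x1 = cos(35)*-1.0 - sin(35)*2.4 + -2.7 = -4.8957
y1 = sin(35)*-1.0 + cos(35)*2.4 + 3.3 = 4.6924
After transform 2:
x2 = cos(295)*-4.8957 - sin(295)*4.6924 + -0.9
= 1.2837


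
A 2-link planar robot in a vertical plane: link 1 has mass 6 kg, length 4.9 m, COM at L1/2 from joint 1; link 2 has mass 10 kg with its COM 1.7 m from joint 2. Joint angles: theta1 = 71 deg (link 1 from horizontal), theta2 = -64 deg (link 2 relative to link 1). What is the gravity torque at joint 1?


Horizontal distance from joint 1 to link-1 COM:
  x_c1 = (L1/2)*cos(t1) = 2.45 * 0.3256 = 0.7976 m
Horizontal distance from joint 1 to link-2 COM:
  x_c2 = L1*cos(t1) + Lc2*cos(t1+t2)
       = 4.9*0.3256 + 1.7*0.9925 = 3.2826 m
tau1 = m1*g*x_c1 + m2*g*x_c2
     = 6*9.81*0.7976 + 10*9.81*3.2826
     = 46.9492 + 322.0243
     = 368.9735 Nm


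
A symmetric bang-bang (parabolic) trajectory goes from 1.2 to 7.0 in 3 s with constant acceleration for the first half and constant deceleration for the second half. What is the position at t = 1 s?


Symmetric rest-to-rest: each phase covers (pf-p0)/2 in time T/2. 0.5*a*(T/2)^2 = (pf-p0)/2 => a = 4*(pf-p0)/T^2
a = 4*(7.0-1.2)/3^2 = 2.5778
t = 1 is in the acceleration phase (t <= T/2).
p = p0 + 0.5*a*t^2 = 1.2 + 0.5*2.5778*1^2
= 2.4889


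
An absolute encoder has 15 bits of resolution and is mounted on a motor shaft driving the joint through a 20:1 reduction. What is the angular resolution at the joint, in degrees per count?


counts = 2^15 = 32768
effective counts at joint = 32768 * 20 = 655360
resolution = 360 / 655360
= 5.4932e-04 deg/count


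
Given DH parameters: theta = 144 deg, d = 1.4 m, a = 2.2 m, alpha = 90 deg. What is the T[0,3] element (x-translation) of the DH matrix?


T[0,3] = a * cos(theta)
= 2.2 * cos(144 deg)
= 2.2 * -0.809
= -1.7798


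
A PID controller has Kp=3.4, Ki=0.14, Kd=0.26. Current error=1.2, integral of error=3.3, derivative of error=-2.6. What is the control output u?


u = Kp*e + Ki*int(e) + Kd*de/dt
= 3.4*1.2 + 0.14*3.3 + 0.26*(-2.6)
= 4.08 + 0.462 + -0.676
= 3.866


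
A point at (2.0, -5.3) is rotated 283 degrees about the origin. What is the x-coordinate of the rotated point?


x' = x*cos(theta) - y*sin(theta)
cos(283 deg) = 0.225, sin(283 deg) = -0.9744
x' = 2.0 * 0.225 - -5.3 * -0.9744
= 0.4499 - 5.1642
= -4.7143


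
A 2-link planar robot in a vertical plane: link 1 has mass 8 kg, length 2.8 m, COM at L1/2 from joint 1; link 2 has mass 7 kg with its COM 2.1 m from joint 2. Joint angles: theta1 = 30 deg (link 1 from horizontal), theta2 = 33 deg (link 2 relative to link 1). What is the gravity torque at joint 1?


Horizontal distance from joint 1 to link-1 COM:
  x_c1 = (L1/2)*cos(t1) = 1.4 * 0.866 = 1.2124 m
Horizontal distance from joint 1 to link-2 COM:
  x_c2 = L1*cos(t1) + Lc2*cos(t1+t2)
       = 2.8*0.866 + 2.1*0.454 = 3.3783 m
tau1 = m1*g*x_c1 + m2*g*x_c2
     = 8*9.81*1.2124 + 7*9.81*3.3783
     = 95.1519 + 231.9845
     = 327.1365 Nm


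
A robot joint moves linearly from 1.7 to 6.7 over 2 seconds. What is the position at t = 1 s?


s = t/T = 1/2 = 0.5
p(t) = p0 + (pf-p0)*s
= 1.7 + (6.7 - 1.7) * 0.5
= 4.2


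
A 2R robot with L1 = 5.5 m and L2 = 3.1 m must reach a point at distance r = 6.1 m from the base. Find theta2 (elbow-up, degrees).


cos(theta2) = (r^2 - L1^2 - L2^2) / (2*L1*L2)
cos(theta2) = (37.21 - 30.25 - 9.61) / 34.1
cos(theta2) = -0.077713
theta2 = 94.4571 degrees


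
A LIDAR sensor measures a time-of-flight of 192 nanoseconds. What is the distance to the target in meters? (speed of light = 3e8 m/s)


tof = 192 ns = 1.92e-07 s
dist = c * tof / 2
= 3e8 * 1.92e-07 / 2
= 28.8 m


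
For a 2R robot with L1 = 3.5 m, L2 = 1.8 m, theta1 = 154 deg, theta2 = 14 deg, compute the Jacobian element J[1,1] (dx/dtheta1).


J[1,1] = -L1*sin(t1) - L2*sin(t1+t2)
= -3.5*sin(154) - 1.8*sin(168)
= -1.9085


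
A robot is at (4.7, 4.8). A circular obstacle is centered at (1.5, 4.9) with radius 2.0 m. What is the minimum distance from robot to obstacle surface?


center_dist = sqrt((4.7-1.5)^2 + (4.8-4.9)^2)
= sqrt(10.24 + 0.01)
= 3.2016
min_dist = center_dist - radius = 3.2016 - 2.0 = 1.2016 m


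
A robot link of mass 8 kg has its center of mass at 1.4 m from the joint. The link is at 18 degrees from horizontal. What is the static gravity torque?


tau = m*g*L*cos(angle)
= 8 * 9.81 * 1.4 * cos(18 deg)
= 8 * 9.81 * 1.4 * 0.9511
= 104.4945 Nm


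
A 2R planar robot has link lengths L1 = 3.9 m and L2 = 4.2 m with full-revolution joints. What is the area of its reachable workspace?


r_max = L1 + L2 = 8.1 m
r_min = |L1 - L2| = 0.3 m
Area = pi*(r_max^2 - r_min^2)
= pi*(65.61 - 0.09)
= pi * 65.52
= 205.8372 m^2


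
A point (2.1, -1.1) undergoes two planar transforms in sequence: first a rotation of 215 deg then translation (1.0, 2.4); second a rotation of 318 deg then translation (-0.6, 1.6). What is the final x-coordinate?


After transform 1:
x1 = cos(215)*2.1 - sin(215)*-1.1 + 1.0 = -1.3512
y1 = sin(215)*2.1 + cos(215)*-1.1 + 2.4 = 2.0966
After transform 2:
x2 = cos(318)*-1.3512 - sin(318)*2.0966 + -0.6
= -0.2012


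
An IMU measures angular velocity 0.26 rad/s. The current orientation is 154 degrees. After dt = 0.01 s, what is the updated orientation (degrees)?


delta_theta = w * dt = 0.26 * 0.01 = 0.0026 rad
= 0.149 deg
theta_new = 154 + 0.149 = 154.149 deg


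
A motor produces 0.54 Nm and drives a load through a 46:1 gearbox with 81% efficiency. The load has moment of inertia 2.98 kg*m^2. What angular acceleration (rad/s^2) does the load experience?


tau_out = tau_motor * N * eta
= 0.54 * 46 * 0.81 = 20.1204 Nm
alpha = tau_out / I = 20.1204 / 2.98
= 6.7518 rad/s^2


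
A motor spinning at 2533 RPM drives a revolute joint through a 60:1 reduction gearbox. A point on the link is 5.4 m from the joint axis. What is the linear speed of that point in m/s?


omega_motor = 2533 * 2*pi/60 = 265.2551 rad/s
omega_joint = omega_motor / 60 = 4.4209 rad/s
v = omega_joint * r = 4.4209 * 5.4
= 23.873 m/s


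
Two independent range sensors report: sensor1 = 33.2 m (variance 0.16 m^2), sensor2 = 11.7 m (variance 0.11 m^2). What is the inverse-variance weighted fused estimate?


w1 = (1/var1) / (1/var1 + 1/var2)
   = 6.25 / (6.25 + 9.0909) = 0.4074
w2 = 1 - w1 = 0.5926
fused = w1*s1 + w2*s2 = 13.5259 + 6.9333
= 20.4593 m


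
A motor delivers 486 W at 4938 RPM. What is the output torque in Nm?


omega = 4938 * 2*pi/60 = 517.1062 rad/s
tau = P / omega = 486 / 517.1062
= 0.9398 Nm


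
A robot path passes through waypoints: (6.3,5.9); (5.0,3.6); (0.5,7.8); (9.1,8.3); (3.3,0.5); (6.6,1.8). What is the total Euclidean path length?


Segment lengths:
  seg1 = sqrt((-1.3)^2 + (-2.3)^2) = 2.642
  seg2 = sqrt((-4.5)^2 + (4.2)^2) = 6.1555
  seg3 = sqrt((8.6)^2 + (0.5)^2) = 8.6145
  seg4 = sqrt((-5.8)^2 + (-7.8)^2) = 9.7201
  seg5 = sqrt((3.3)^2 + (1.3)^2) = 3.5468
Total = 30.6789


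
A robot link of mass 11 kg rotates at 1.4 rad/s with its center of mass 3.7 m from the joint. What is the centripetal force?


F = m * omega^2 * r
= 11 * 1.4^2 * 3.7
= 11 * 1.96 * 3.7
= 79.772 N


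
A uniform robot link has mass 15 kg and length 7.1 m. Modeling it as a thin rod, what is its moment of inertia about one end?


I = (1/3) * m * L^2
= (1/3) * 15 * 7.1^2
= 0.333333 * 15 * 50.41
= 252.05 kg*m^2


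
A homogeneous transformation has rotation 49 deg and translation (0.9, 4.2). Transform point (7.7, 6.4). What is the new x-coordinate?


x' = cos(theta)*px - sin(theta)*py + tx
= 0.6561*7.7 - 0.7547*6.4 + 0.9
= 1.1215


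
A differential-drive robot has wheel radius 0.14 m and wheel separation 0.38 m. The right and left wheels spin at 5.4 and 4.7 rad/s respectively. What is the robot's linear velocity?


vR = r*wR = 0.14*5.4 = 0.756 m/s
vL = r*wL = 0.14*4.7 = 0.658 m/s
v = (vR+vL)/2 = 0.707 m/s
omega = (vR-vL)/L = 0.2579 rad/s
linear velocity = 0.707 m/s


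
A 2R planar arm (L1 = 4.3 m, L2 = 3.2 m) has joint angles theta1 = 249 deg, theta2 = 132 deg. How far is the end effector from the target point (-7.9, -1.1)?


End effector via forward kinematics:
x = L1*cos(t1) + L2*cos(t1+t2) = 1.4465
y = L1*sin(t1) + L2*sin(t1+t2) = -2.8676
Distance to target:
d = sqrt((-7.9 - 1.4465)^2 + (-1.1 - -2.8676)^2)
= sqrt(87.3566 + 3.1245)
= 9.5122 m


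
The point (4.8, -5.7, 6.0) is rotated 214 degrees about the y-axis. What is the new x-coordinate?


Rotation about y-axis: x' = x*cos(theta) + z*sin(theta)
= 4.8 * -0.829 + 6.0 * -0.5592
= -7.3345


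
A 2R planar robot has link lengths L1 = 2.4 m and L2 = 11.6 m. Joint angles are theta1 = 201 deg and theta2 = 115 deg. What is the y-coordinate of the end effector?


Convert angles to radians: theta1 = 3.5081, theta2 = 2.0071
y = L1*sin(theta1) + L2*sin(theta1+theta2)
y = -0.8601 + -8.058
y = -8.9181


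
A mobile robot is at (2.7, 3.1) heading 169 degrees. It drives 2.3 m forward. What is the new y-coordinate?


y_new = y0 + d*sin(theta)
= 3.1 + 2.3*sin(169)
= 3.1 + 0.4389
= 3.5389


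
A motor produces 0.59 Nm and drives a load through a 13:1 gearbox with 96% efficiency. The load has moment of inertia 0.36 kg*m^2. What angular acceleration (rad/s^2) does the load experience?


tau_out = tau_motor * N * eta
= 0.59 * 13 * 0.96 = 7.3632 Nm
alpha = tau_out / I = 7.3632 / 0.36
= 20.4533 rad/s^2


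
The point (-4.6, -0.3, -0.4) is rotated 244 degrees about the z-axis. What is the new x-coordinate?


Rotation about z-axis: x' = x*cos(theta) - y*sin(theta)
= -4.6 * -0.4384 - -0.3 * -0.8988
= 1.7469


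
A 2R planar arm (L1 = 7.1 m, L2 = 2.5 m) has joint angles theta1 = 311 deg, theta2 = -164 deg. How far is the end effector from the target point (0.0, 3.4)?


End effector via forward kinematics:
x = L1*cos(t1) + L2*cos(t1+t2) = 2.5613
y = L1*sin(t1) + L2*sin(t1+t2) = -3.9968
Distance to target:
d = sqrt((0.0 - 2.5613)^2 + (3.4 - -3.9968)^2)
= sqrt(6.5605 + 54.7132)
= 7.8278 m


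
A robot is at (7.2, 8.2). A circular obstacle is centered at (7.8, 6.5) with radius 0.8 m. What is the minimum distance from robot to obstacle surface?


center_dist = sqrt((7.2-7.8)^2 + (8.2-6.5)^2)
= sqrt(0.36 + 2.89)
= 1.8028
min_dist = center_dist - radius = 1.8028 - 0.8 = 1.0028 m


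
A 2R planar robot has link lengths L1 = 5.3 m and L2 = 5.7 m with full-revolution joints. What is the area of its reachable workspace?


r_max = L1 + L2 = 11.0 m
r_min = |L1 - L2| = 0.4 m
Area = pi*(r_max^2 - r_min^2)
= pi*(121.0 - 0.16)
= pi * 120.84
= 379.6301 m^2


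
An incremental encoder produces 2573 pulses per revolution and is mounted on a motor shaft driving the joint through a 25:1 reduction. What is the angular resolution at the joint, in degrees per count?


counts per rev = 2573
effective counts at joint = 2573 * 25 = 64325
resolution = 360 / 64325
= 0.0056 deg/count


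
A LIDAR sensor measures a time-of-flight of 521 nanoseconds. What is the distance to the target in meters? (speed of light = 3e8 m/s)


tof = 521 ns = 5.21e-07 s
dist = c * tof / 2
= 3e8 * 5.21e-07 / 2
= 78.15 m


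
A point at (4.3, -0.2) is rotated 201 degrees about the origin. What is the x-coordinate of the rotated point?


x' = x*cos(theta) - y*sin(theta)
cos(201 deg) = -0.9336, sin(201 deg) = -0.3584
x' = 4.3 * -0.9336 - -0.2 * -0.3584
= -4.0144 - 0.0717
= -4.0861


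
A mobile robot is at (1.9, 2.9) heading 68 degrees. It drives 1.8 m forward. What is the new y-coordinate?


y_new = y0 + d*sin(theta)
= 2.9 + 1.8*sin(68)
= 2.9 + 1.6689
= 4.5689


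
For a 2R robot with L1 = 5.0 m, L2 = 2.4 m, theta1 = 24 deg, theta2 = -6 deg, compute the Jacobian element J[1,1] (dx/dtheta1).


J[1,1] = -L1*sin(t1) - L2*sin(t1+t2)
= -5.0*sin(24) - 2.4*sin(18)
= -2.7753


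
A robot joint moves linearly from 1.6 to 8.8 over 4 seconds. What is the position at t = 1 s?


s = t/T = 1/4 = 0.25
p(t) = p0 + (pf-p0)*s
= 1.6 + (8.8 - 1.6) * 0.25
= 3.4


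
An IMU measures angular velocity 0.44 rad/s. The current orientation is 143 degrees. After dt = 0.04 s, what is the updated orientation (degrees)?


delta_theta = w * dt = 0.44 * 0.04 = 0.0176 rad
= 1.0084 deg
theta_new = 143 + 1.0084 = 144.0084 deg


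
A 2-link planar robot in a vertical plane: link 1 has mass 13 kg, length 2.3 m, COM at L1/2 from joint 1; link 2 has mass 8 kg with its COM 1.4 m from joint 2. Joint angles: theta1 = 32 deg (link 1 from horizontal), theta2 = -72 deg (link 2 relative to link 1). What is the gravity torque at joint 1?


Horizontal distance from joint 1 to link-1 COM:
  x_c1 = (L1/2)*cos(t1) = 1.15 * 0.848 = 0.9753 m
Horizontal distance from joint 1 to link-2 COM:
  x_c2 = L1*cos(t1) + Lc2*cos(t1+t2)
       = 2.3*0.848 + 1.4*0.766 = 3.023 m
tau1 = m1*g*x_c1 + m2*g*x_c2
     = 13*9.81*0.9753 + 8*9.81*3.023
     = 124.3743 + 237.2429
     = 361.6172 Nm


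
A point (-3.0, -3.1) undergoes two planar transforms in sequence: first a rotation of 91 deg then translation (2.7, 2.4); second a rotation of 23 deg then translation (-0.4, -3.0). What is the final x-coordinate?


After transform 1:
x1 = cos(91)*-3.0 - sin(91)*-3.1 + 2.7 = 5.8519
y1 = sin(91)*-3.0 + cos(91)*-3.1 + 2.4 = -0.5454
After transform 2:
x2 = cos(23)*5.8519 - sin(23)*-0.5454 + -0.4
= 5.1998


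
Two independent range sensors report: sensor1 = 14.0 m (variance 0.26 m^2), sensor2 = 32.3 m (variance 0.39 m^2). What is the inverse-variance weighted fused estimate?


w1 = (1/var1) / (1/var1 + 1/var2)
   = 3.8462 / (3.8462 + 2.5641) = 0.6
w2 = 1 - w1 = 0.4
fused = w1*s1 + w2*s2 = 8.4 + 12.92
= 21.32 m


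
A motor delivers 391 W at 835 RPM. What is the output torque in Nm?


omega = 835 * 2*pi/60 = 87.441 rad/s
tau = P / omega = 391 / 87.441
= 4.4716 Nm


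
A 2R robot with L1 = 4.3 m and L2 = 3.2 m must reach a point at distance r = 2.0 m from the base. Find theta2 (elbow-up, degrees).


cos(theta2) = (r^2 - L1^2 - L2^2) / (2*L1*L2)
cos(theta2) = (4.0 - 18.49 - 10.24) / 27.52
cos(theta2) = -0.898619
theta2 = 153.9772 degrees


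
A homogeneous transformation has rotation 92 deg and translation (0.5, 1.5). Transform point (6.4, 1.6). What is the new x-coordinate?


x' = cos(theta)*px - sin(theta)*py + tx
= -0.0349*6.4 - 0.9994*1.6 + 0.5
= -1.3224


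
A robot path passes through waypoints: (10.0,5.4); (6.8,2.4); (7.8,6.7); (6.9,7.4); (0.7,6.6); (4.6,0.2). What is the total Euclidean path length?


Segment lengths:
  seg1 = sqrt((-3.2)^2 + (-3.0)^2) = 4.3863
  seg2 = sqrt((1.0)^2 + (4.3)^2) = 4.4147
  seg3 = sqrt((-0.9)^2 + (0.7)^2) = 1.1402
  seg4 = sqrt((-6.2)^2 + (-0.8)^2) = 6.2514
  seg5 = sqrt((3.9)^2 + (-6.4)^2) = 7.4947
Total = 23.6873


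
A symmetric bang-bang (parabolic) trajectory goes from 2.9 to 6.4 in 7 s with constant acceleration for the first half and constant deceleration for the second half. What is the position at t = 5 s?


Symmetric rest-to-rest: each phase covers (pf-p0)/2 in time T/2. 0.5*a*(T/2)^2 = (pf-p0)/2 => a = 4*(pf-p0)/T^2
a = 4*(6.4-2.9)/7^2 = 0.2857
t = 5 is in the deceleration phase (t > T/2).
p = pf - 0.5*a*(T-t)^2 = 6.4 - 0.5*0.2857*2^2
= 5.8286


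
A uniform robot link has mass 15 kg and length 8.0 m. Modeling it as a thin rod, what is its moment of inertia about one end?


I = (1/3) * m * L^2
= (1/3) * 15 * 8.0^2
= 0.333333 * 15 * 64.0
= 320.0 kg*m^2


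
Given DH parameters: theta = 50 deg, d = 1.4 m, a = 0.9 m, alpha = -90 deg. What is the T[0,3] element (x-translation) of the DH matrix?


T[0,3] = a * cos(theta)
= 0.9 * cos(50 deg)
= 0.9 * 0.6428
= 0.5785


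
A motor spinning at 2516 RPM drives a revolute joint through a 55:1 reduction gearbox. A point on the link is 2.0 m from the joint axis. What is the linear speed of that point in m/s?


omega_motor = 2516 * 2*pi/60 = 263.4749 rad/s
omega_joint = omega_motor / 55 = 4.7905 rad/s
v = omega_joint * r = 4.7905 * 2.0
= 9.5809 m/s


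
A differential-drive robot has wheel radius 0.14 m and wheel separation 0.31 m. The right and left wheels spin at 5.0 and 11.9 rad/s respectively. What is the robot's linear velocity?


vR = r*wR = 0.14*5.0 = 0.7 m/s
vL = r*wL = 0.14*11.9 = 1.666 m/s
v = (vR+vL)/2 = 1.183 m/s
omega = (vR-vL)/L = -3.1161 rad/s
linear velocity = 1.183 m/s


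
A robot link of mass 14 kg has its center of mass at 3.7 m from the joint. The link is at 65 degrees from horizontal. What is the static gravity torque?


tau = m*g*L*cos(angle)
= 14 * 9.81 * 3.7 * cos(65 deg)
= 14 * 9.81 * 3.7 * 0.4226
= 214.7569 Nm


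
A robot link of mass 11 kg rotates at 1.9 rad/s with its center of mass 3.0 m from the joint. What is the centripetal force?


F = m * omega^2 * r
= 11 * 1.9^2 * 3.0
= 11 * 3.61 * 3.0
= 119.13 N


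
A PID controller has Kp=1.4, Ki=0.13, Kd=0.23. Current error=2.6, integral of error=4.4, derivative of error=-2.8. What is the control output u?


u = Kp*e + Ki*int(e) + Kd*de/dt
= 1.4*2.6 + 0.13*4.4 + 0.23*(-2.8)
= 3.64 + 0.572 + -0.644
= 3.568


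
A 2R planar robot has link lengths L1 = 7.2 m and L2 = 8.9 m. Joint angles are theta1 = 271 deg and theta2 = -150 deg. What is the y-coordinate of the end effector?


Convert angles to radians: theta1 = 4.7298, theta2 = -2.618
y = L1*sin(theta1) + L2*sin(theta1+theta2)
y = -7.1989 + 7.6288
y = 0.4299


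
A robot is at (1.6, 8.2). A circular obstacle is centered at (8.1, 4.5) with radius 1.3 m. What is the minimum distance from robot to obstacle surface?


center_dist = sqrt((1.6-8.1)^2 + (8.2-4.5)^2)
= sqrt(42.25 + 13.69)
= 7.4793
min_dist = center_dist - radius = 7.4793 - 1.3 = 6.1793 m


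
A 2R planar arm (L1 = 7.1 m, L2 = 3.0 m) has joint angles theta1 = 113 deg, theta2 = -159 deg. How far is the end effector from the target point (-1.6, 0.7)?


End effector via forward kinematics:
x = L1*cos(t1) + L2*cos(t1+t2) = -0.6902
y = L1*sin(t1) + L2*sin(t1+t2) = 4.3776
Distance to target:
d = sqrt((-1.6 - -0.6902)^2 + (0.7 - 4.3776)^2)
= sqrt(0.8277 + 13.5245)
= 3.7884 m


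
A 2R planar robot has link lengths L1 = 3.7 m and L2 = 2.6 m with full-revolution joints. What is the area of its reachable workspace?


r_max = L1 + L2 = 6.3 m
r_min = |L1 - L2| = 1.1 m
Area = pi*(r_max^2 - r_min^2)
= pi*(39.69 - 1.21)
= pi * 38.48
= 120.8885 m^2


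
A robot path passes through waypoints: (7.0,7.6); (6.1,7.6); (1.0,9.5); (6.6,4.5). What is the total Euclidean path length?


Segment lengths:
  seg1 = sqrt((-0.9)^2 + (0.0)^2) = 0.9
  seg2 = sqrt((-5.1)^2 + (1.9)^2) = 5.4424
  seg3 = sqrt((5.6)^2 + (-5.0)^2) = 7.5073
Total = 13.8498


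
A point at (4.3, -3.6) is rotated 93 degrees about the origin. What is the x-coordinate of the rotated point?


x' = x*cos(theta) - y*sin(theta)
cos(93 deg) = -0.0523, sin(93 deg) = 0.9986
x' = 4.3 * -0.0523 - -3.6 * 0.9986
= -0.225 - -3.5951
= 3.37


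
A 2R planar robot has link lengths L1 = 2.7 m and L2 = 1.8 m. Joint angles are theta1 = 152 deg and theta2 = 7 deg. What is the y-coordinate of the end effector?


Convert angles to radians: theta1 = 2.6529, theta2 = 0.1222
y = L1*sin(theta1) + L2*sin(theta1+theta2)
y = 1.2676 + 0.6451
y = 1.9126


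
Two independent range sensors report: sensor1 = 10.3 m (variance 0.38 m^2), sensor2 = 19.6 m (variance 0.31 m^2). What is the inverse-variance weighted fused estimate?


w1 = (1/var1) / (1/var1 + 1/var2)
   = 2.6316 / (2.6316 + 3.2258) = 0.4493
w2 = 1 - w1 = 0.5507
fused = w1*s1 + w2*s2 = 4.6275 + 10.7942
= 15.4217 m


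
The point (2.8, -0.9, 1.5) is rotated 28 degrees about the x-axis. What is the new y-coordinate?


Rotation about x-axis: y' = y*cos(theta) - z*sin(theta)
= -0.9 * 0.8829 - 1.5 * 0.4695
= -1.4989


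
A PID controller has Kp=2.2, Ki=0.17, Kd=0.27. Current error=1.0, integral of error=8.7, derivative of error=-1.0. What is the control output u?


u = Kp*e + Ki*int(e) + Kd*de/dt
= 2.2*1.0 + 0.17*8.7 + 0.27*(-1.0)
= 2.2 + 1.479 + -0.27
= 3.409


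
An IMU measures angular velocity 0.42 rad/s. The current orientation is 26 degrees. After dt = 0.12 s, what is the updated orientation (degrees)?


delta_theta = w * dt = 0.42 * 0.12 = 0.0504 rad
= 2.8877 deg
theta_new = 26 + 2.8877 = 28.8877 deg


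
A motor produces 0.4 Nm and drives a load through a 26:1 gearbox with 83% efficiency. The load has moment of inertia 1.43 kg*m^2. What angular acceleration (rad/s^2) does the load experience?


tau_out = tau_motor * N * eta
= 0.4 * 26 * 0.83 = 8.632 Nm
alpha = tau_out / I = 8.632 / 1.43
= 6.0364 rad/s^2


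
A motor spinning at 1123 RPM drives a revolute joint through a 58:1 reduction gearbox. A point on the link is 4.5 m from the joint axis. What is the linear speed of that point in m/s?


omega_motor = 1123 * 2*pi/60 = 117.6003 rad/s
omega_joint = omega_motor / 58 = 2.0276 rad/s
v = omega_joint * r = 2.0276 * 4.5
= 9.1242 m/s


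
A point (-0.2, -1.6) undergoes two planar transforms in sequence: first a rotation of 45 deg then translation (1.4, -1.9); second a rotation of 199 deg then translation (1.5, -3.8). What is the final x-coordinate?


After transform 1:
x1 = cos(45)*-0.2 - sin(45)*-1.6 + 1.4 = 2.3899
y1 = sin(45)*-0.2 + cos(45)*-1.6 + -1.9 = -3.1728
After transform 2:
x2 = cos(199)*2.3899 - sin(199)*-3.1728 + 1.5
= -1.7927


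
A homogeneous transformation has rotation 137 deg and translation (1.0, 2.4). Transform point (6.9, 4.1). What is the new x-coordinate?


x' = cos(theta)*px - sin(theta)*py + tx
= -0.7314*6.9 - 0.682*4.1 + 1.0
= -6.8425


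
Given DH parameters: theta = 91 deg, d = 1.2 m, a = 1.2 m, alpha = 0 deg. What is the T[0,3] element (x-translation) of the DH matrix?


T[0,3] = a * cos(theta)
= 1.2 * cos(91 deg)
= 1.2 * -0.0175
= -0.0209


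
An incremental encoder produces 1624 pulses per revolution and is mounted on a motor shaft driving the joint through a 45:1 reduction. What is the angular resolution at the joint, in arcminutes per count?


counts per rev = 1624
effective counts at joint = 1624 * 45 = 73080
resolution = 360*60 / 73080
= 0.2956 arcmin/count


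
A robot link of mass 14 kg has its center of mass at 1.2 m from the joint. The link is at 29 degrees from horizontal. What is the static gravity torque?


tau = m*g*L*cos(angle)
= 14 * 9.81 * 1.2 * cos(29 deg)
= 14 * 9.81 * 1.2 * 0.8746
= 144.1443 Nm


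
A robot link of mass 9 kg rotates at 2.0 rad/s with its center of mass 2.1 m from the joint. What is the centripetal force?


F = m * omega^2 * r
= 9 * 2.0^2 * 2.1
= 9 * 4.0 * 2.1
= 75.6 N


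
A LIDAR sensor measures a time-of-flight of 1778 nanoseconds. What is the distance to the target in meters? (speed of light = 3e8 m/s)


tof = 1778 ns = 1.778e-06 s
dist = c * tof / 2
= 3e8 * 1.778e-06 / 2
= 266.7 m


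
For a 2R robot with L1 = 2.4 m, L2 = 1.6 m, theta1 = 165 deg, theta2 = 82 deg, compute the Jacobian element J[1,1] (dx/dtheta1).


J[1,1] = -L1*sin(t1) - L2*sin(t1+t2)
= -2.4*sin(165) - 1.6*sin(247)
= 0.8516


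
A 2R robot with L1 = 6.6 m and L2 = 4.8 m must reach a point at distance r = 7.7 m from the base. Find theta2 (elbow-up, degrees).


cos(theta2) = (r^2 - L1^2 - L2^2) / (2*L1*L2)
cos(theta2) = (59.29 - 43.56 - 23.04) / 63.36
cos(theta2) = -0.115372
theta2 = 96.6251 degrees


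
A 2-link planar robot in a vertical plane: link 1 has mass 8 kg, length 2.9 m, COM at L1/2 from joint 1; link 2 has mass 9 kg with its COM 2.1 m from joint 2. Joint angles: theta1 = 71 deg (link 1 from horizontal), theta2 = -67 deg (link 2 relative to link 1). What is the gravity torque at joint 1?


Horizontal distance from joint 1 to link-1 COM:
  x_c1 = (L1/2)*cos(t1) = 1.45 * 0.3256 = 0.4721 m
Horizontal distance from joint 1 to link-2 COM:
  x_c2 = L1*cos(t1) + Lc2*cos(t1+t2)
       = 2.9*0.3256 + 2.1*0.9976 = 3.039 m
tau1 = m1*g*x_c1 + m2*g*x_c2
     = 8*9.81*0.4721 + 9*9.81*3.039
     = 37.0484 + 268.3161
     = 305.3645 Nm


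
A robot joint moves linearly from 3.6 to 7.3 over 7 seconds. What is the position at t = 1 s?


s = t/T = 1/7 = 0.1429
p(t) = p0 + (pf-p0)*s
= 3.6 + (7.3 - 3.6) * 0.1429
= 4.1286


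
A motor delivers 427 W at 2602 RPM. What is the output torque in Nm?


omega = 2602 * 2*pi/60 = 272.4808 rad/s
tau = P / omega = 427 / 272.4808
= 1.5671 Nm


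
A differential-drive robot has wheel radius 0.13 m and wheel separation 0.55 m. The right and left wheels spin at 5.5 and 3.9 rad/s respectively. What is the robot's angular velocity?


vR = r*wR = 0.13*5.5 = 0.715 m/s
vL = r*wL = 0.13*3.9 = 0.507 m/s
v = (vR+vL)/2 = 0.611 m/s
omega = (vR-vL)/L = 0.3782 rad/s
angular velocity = 0.3782 rad/s


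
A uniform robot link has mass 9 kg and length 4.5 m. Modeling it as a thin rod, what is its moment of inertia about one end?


I = (1/3) * m * L^2
= (1/3) * 9 * 4.5^2
= 0.333333 * 9 * 20.25
= 60.75 kg*m^2


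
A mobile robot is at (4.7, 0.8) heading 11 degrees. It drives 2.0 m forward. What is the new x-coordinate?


x_new = x0 + d*cos(theta)
= 4.7 + 2.0*cos(11)
= 4.7 + 1.9633
= 6.6633


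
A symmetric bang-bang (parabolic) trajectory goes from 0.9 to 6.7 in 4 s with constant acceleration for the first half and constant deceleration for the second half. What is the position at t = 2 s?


Symmetric rest-to-rest: each phase covers (pf-p0)/2 in time T/2. 0.5*a*(T/2)^2 = (pf-p0)/2 => a = 4*(pf-p0)/T^2
a = 4*(6.7-0.9)/4^2 = 1.45
t = 2 is in the acceleration phase (t <= T/2).
p = p0 + 0.5*a*t^2 = 0.9 + 0.5*1.45*2^2
= 3.8


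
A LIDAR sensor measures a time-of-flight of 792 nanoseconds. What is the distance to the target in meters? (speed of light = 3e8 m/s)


tof = 792 ns = 7.92e-07 s
dist = c * tof / 2
= 3e8 * 7.92e-07 / 2
= 118.8 m


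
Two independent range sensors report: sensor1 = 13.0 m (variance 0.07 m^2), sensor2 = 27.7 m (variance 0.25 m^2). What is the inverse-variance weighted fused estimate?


w1 = (1/var1) / (1/var1 + 1/var2)
   = 14.2857 / (14.2857 + 4.0) = 0.7812
w2 = 1 - w1 = 0.2188
fused = w1*s1 + w2*s2 = 10.1562 + 6.0594
= 16.2156 m


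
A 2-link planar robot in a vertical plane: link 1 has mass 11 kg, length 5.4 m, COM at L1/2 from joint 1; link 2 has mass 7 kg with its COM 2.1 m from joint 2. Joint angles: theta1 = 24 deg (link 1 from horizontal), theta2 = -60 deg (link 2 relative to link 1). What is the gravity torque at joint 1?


Horizontal distance from joint 1 to link-1 COM:
  x_c1 = (L1/2)*cos(t1) = 2.7 * 0.9135 = 2.4666 m
Horizontal distance from joint 1 to link-2 COM:
  x_c2 = L1*cos(t1) + Lc2*cos(t1+t2)
       = 5.4*0.9135 + 2.1*0.809 = 6.6321 m
tau1 = m1*g*x_c1 + m2*g*x_c2
     = 11*9.81*2.4666 + 7*9.81*6.6321
     = 266.1679 + 455.425
     = 721.5929 Nm


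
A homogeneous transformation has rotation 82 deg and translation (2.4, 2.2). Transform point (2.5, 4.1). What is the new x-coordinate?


x' = cos(theta)*px - sin(theta)*py + tx
= 0.1392*2.5 - 0.9903*4.1 + 2.4
= -1.3122


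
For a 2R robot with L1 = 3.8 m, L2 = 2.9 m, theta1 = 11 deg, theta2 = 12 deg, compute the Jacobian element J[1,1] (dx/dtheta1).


J[1,1] = -L1*sin(t1) - L2*sin(t1+t2)
= -3.8*sin(11) - 2.9*sin(23)
= -1.8582


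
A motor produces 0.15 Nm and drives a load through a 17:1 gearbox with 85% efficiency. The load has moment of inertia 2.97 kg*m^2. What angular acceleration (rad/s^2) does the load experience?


tau_out = tau_motor * N * eta
= 0.15 * 17 * 0.85 = 2.1675 Nm
alpha = tau_out / I = 2.1675 / 2.97
= 0.7298 rad/s^2


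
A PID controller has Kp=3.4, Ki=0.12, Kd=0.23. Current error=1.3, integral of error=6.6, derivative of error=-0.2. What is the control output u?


u = Kp*e + Ki*int(e) + Kd*de/dt
= 3.4*1.3 + 0.12*6.6 + 0.23*(-0.2)
= 4.42 + 0.792 + -0.046
= 5.166


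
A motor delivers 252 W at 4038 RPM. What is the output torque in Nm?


omega = 4038 * 2*pi/60 = 422.8584 rad/s
tau = P / omega = 252 / 422.8584
= 0.5959 Nm


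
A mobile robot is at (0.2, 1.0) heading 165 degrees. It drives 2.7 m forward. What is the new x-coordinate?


x_new = x0 + d*cos(theta)
= 0.2 + 2.7*cos(165)
= 0.2 + -2.608
= -2.408


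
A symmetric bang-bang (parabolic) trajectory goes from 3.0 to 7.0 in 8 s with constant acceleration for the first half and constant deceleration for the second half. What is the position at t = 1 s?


Symmetric rest-to-rest: each phase covers (pf-p0)/2 in time T/2. 0.5*a*(T/2)^2 = (pf-p0)/2 => a = 4*(pf-p0)/T^2
a = 4*(7.0-3.0)/8^2 = 0.25
t = 1 is in the acceleration phase (t <= T/2).
p = p0 + 0.5*a*t^2 = 3.0 + 0.5*0.25*1^2
= 3.125


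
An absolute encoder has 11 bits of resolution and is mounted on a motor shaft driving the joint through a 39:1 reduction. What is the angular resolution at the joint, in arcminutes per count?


counts = 2^11 = 2048
effective counts at joint = 2048 * 39 = 79872
resolution = 360*60 / 79872
= 0.2704 arcmin/count


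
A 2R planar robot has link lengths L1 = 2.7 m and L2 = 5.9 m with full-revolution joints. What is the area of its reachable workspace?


r_max = L1 + L2 = 8.6 m
r_min = |L1 - L2| = 3.2 m
Area = pi*(r_max^2 - r_min^2)
= pi*(73.96 - 10.24)
= pi * 63.72
= 200.1823 m^2


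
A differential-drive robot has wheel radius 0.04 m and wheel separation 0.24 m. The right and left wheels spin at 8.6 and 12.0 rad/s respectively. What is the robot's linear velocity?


vR = r*wR = 0.04*8.6 = 0.344 m/s
vL = r*wL = 0.04*12.0 = 0.48 m/s
v = (vR+vL)/2 = 0.412 m/s
omega = (vR-vL)/L = -0.5667 rad/s
linear velocity = 0.412 m/s


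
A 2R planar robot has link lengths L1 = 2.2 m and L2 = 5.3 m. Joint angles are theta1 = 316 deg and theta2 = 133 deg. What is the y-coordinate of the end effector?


Convert angles to radians: theta1 = 5.5152, theta2 = 2.3213
y = L1*sin(theta1) + L2*sin(theta1+theta2)
y = -1.5282 + 5.2992
y = 3.7709


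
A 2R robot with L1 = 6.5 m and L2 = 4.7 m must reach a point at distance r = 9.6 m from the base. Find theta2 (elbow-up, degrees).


cos(theta2) = (r^2 - L1^2 - L2^2) / (2*L1*L2)
cos(theta2) = (92.16 - 42.25 - 22.09) / 61.1
cos(theta2) = 0.455319
theta2 = 62.9145 degrees


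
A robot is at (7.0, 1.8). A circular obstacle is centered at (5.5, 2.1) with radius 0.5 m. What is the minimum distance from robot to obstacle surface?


center_dist = sqrt((7.0-5.5)^2 + (1.8-2.1)^2)
= sqrt(2.25 + 0.09)
= 1.5297
min_dist = center_dist - radius = 1.5297 - 0.5 = 1.0297 m


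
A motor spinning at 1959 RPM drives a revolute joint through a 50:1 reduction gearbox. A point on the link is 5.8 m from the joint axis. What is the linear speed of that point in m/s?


omega_motor = 1959 * 2*pi/60 = 205.146 rad/s
omega_joint = omega_motor / 50 = 4.1029 rad/s
v = omega_joint * r = 4.1029 * 5.8
= 23.7969 m/s


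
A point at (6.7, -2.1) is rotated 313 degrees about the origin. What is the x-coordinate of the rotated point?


x' = x*cos(theta) - y*sin(theta)
cos(313 deg) = 0.682, sin(313 deg) = -0.7314
x' = 6.7 * 0.682 - -2.1 * -0.7314
= 4.5694 - 1.5358
= 3.0335


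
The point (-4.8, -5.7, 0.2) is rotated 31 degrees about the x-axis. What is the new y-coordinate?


Rotation about x-axis: y' = y*cos(theta) - z*sin(theta)
= -5.7 * 0.8572 - 0.2 * 0.515
= -4.9889


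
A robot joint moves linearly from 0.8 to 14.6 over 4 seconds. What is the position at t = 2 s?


s = t/T = 2/4 = 0.5
p(t) = p0 + (pf-p0)*s
= 0.8 + (14.6 - 0.8) * 0.5
= 7.7


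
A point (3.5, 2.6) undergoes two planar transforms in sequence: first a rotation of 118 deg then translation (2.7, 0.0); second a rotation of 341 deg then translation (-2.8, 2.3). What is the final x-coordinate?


After transform 1:
x1 = cos(118)*3.5 - sin(118)*2.6 + 2.7 = -1.2388
y1 = sin(118)*3.5 + cos(118)*2.6 + 0.0 = 1.8697
After transform 2:
x2 = cos(341)*-1.2388 - sin(341)*1.8697 + -2.8
= -3.3626
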